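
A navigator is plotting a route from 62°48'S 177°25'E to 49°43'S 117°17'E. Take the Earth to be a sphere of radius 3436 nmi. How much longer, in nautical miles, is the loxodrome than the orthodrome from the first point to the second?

Great circle: cos σ = sin φ₁ sin φ₂ + cos φ₁ cos φ₂ cos Δλ,  σ = 0.5994 rad → d_gc = 2059.5 nmi
Rhumb line: Δψ = +0.4161, q = Δφ/Δψ = 0.5488, d_rh = R√(Δφ²+q²Δλ²) = 2128.8 nmi
Excess = 2128.8 − 2059.5 = 69.3 ≈ 69 nmi

69 nmi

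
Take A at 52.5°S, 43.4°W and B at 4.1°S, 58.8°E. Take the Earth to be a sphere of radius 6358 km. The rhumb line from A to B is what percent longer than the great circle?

4.5%

Great circle: σ = 1.6425 rad → d_gc = Rσ = 10442.7 km
Rhumb: Δφ = +0.8447, Δλ = +1.7837, Δψ = +1.0088, q = Δφ/Δψ = 0.8374 → d_rh = R√(Δφ²+q²Δλ²) = 10910.2 km
Excess = (10910.2 − 10442.7) / 10442.7 = 467.5 / 10442.7 = 4.48% ≈ 4.5%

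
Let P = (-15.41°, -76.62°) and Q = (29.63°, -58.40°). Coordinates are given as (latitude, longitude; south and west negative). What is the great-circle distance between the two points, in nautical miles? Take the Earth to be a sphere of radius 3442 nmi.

Haversine: a = sin²(Δφ/2)+cos φ₁ cos φ₂ sin²(Δλ/2) = 0.16770;  σ = 2·atan2(√a,√(1−a))
σ = 48.348° → d = Rσ = 3442·0.84384 = 2904 nmi

2904 nmi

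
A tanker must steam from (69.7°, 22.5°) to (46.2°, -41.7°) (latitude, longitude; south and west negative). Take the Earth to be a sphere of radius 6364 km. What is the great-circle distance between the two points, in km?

cos σ = sin φ₁ sin φ₂ + cos φ₁ cos φ₂ cos Δλ
      = sin(69.70°)sin(46.20°) + cos(69.70°)cos(46.20°)cos(-64.20°) = 0.7814
σ = 38.607° → d = Rσ = 6364·0.67382 = 4288 km

4288 km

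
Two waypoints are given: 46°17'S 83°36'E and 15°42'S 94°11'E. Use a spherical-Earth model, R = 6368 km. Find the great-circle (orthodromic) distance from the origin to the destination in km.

cos σ = sin φ₁ sin φ₂ + cos φ₁ cos φ₂ cos Δλ
      = sin(-46.28°)sin(-15.70°) + cos(-46.28°)cos(-15.70°)cos(10.58°) = 0.8496
σ = 31.835° → d = Rσ = 6368·0.55562 = 3538 km

3538 km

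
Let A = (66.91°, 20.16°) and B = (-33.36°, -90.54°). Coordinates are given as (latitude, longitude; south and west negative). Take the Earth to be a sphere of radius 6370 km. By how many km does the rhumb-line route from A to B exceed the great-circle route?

538 km

Great circle: cos σ = sin φ₁ sin φ₂ + cos φ₁ cos φ₂ cos Δλ,  σ = 2.2416 rad → d_gc = 14279.1 km
Rhumb line: Δψ = -2.2065, q = Δφ/Δψ = 0.7931, d_rh = R√(Δφ²+q²Δλ²) = 14817.3 km
Excess = 14817.3 − 14279.1 = 538.2 ≈ 538 km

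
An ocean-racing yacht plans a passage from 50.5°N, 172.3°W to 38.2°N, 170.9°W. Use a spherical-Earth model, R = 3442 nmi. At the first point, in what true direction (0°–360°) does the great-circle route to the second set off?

174.8°

θ = atan2( sin Δλ·cos φ₂ ,  cos φ₁ sin φ₂ − sin φ₁ cos φ₂ cos Δλ )
  = atan2(+0.0192, -0.2128) = 174.85°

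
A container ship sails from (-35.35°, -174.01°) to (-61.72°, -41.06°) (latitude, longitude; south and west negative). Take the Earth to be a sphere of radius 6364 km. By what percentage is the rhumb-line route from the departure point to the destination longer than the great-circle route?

17.7%

Great circle: σ = 1.3220 rad → d_gc = Rσ = 8413.4 km
Rhumb: Δφ = -0.4602, Δλ = +2.3204, Δψ = -0.7183, q = Δφ/Δψ = 0.6407 → d_rh = R√(Δφ²+q²Δλ²) = 9904.7 km
Excess = (9904.7 − 8413.4) / 8413.4 = 1491.3 / 8413.4 = 17.73% ≈ 17.7%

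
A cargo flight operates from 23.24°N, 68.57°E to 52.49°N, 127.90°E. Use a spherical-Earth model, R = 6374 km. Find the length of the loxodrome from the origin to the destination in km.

Δψ = ln[tan(π/4+φ₂/2)/tan(π/4+φ₁/2)] = +0.6629;  Δφ = +0.5105 rad,  Δλ = +1.0355 rad
q = Δφ/Δψ = 0.7701
d = R·√(Δφ² + q²Δλ²) = 6374·0.94685 = 6035 km

6035 km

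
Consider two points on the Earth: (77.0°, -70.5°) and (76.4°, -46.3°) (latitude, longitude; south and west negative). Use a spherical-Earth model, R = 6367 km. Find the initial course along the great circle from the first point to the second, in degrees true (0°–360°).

θ = atan2( sin Δλ·cos φ₂ ,  cos φ₁ sin φ₂ − sin φ₁ cos φ₂ cos Δλ )
  = atan2(+0.0964, +0.0097) = 84.28°

84.3°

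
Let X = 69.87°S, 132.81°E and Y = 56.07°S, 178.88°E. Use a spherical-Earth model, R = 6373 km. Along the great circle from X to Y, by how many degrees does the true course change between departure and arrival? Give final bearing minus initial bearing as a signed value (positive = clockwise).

At departure: θ₁ = atan2(sin Δλ cos φ₂, cos φ₁ sin φ₂ − sin φ₁ cos φ₂ cos Δλ) = 79.01°
At arrival: θ₂ = atan2(sin Δλ cos φ₁, −cos φ₂ sin φ₁ + sin φ₂ cos φ₁ cos Δλ) = 37.25°
Δθ = θ₂ − θ₁ = -41.8°

-41.8°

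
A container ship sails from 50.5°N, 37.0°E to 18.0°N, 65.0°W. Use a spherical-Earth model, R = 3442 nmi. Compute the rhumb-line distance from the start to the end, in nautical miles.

Δψ = ln[tan(π/4+φ₂/2)/tan(π/4+φ₁/2)] = -0.7049;  Δφ = -0.5672 rad,  Δλ = -1.7802 rad
q = Δφ/Δψ = 0.8047
d = R·√(Δφ² + q²Δλ²) = 3442·1.54082 = 5303 nmi

5303 nmi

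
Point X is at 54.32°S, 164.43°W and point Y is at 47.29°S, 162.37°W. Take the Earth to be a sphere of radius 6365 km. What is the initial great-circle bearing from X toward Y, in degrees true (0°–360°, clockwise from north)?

11.3°

θ = atan2( sin Δλ·cos φ₂ ,  cos φ₁ sin φ₂ − sin φ₁ cos φ₂ cos Δλ )
  = atan2(+0.0244, +0.1220) = 11.30°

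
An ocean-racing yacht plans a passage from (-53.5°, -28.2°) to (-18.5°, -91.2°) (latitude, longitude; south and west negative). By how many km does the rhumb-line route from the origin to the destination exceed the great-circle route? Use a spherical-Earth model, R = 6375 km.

Great circle: cos σ = sin φ₁ sin φ₂ + cos φ₁ cos φ₂ cos Δλ,  σ = 1.0343 rad → d_gc = 6593.4 km
Rhumb line: Δψ = +0.7808, q = Δφ/Δψ = 0.7824, d_rh = R√(Δφ²+q²Δλ²) = 6726.3 km
Excess = 6726.3 − 6593.4 = 132.9 ≈ 133 km

133 km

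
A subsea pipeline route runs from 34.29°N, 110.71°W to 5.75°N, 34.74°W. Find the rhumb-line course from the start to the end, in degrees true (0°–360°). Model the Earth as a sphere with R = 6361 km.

112.1°

Meridional parts: M(φ₁)=+0.6378, M(φ₂)=+0.1005 → ΔM = -0.5372;  Δλ = +1.3259 rad
tan C = Δλ / ΔM = -2.4680 → C = 112.06°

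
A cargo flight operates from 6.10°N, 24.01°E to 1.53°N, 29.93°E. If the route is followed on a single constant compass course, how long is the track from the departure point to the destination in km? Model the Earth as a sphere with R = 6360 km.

Δψ = ln[tan(π/4+φ₂/2)/tan(π/4+φ₁/2)] = -0.0800;  Δφ = -0.0798 rad,  Δλ = +0.1033 rad
q = Δφ/Δψ = 0.9975
d = R·√(Δφ² + q²Δλ²) = 6360·0.13033 = 829 km

829 km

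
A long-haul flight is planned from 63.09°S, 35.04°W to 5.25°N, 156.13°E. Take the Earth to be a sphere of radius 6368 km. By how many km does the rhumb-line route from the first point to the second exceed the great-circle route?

Great circle: cos σ = sin φ₁ sin φ₂ + cos φ₁ cos φ₂ cos Δλ,  σ = 2.1220 rad → d_gc = 13513.2 km
Rhumb line: Δψ = +1.5220, q = Δφ/Δψ = 0.7837, d_rh = R√(Δφ²+q²Δλ²) = 16550.8 km
Excess = 16550.8 − 13513.2 = 3037.6 ≈ 3038 km

3038 km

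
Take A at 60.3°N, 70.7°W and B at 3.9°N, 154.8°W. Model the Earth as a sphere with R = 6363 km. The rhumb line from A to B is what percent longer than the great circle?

3.5%

Great circle: σ = 1.4607 rad → d_gc = Rσ = 9294.3 km
Rhumb: Δφ = -0.9844, Δλ = -1.4678, Δψ = -1.2594, q = Δφ/Δψ = 0.7816 → d_rh = R√(Δφ²+q²Δλ²) = 9619.1 km
Excess = (9619.1 − 9294.3) / 9294.3 = 324.8 / 9294.3 = 3.49% ≈ 3.5%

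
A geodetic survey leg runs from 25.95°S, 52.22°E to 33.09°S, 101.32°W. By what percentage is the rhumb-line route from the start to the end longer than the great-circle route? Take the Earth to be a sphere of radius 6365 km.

15.4%

Great circle: σ = 2.0214 rad → d_gc = Rσ = 12866.3 km
Rhumb: Δφ = -0.1246, Δλ = -2.6798, Δψ = -0.1434, q = Δφ/Δψ = 0.8693 → d_rh = R√(Δφ²+q²Δλ²) = 14848.0 km
Excess = (14848.0 − 12866.3) / 12866.3 = 1981.7 / 12866.3 = 15.40% ≈ 15.4%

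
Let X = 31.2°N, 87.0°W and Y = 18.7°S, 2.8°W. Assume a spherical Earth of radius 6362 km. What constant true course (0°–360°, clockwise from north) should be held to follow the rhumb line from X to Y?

121.7°

Δψ = ln[tan(π/4+φ₂/2)/tan(π/4+φ₁/2)] = -0.9060
Δλ = +1.4696 rad (taken the short way round)
course = atan2(Δλ, Δψ) = 121.65°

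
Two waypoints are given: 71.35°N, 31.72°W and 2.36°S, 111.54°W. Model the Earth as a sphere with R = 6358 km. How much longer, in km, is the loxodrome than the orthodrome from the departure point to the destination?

367 km

Great circle: cos σ = sin φ₁ sin φ₂ + cos φ₁ cos φ₂ cos Δλ,  σ = 1.5533 rad → d_gc = 9876.13 km
Rhumb line: Δψ = -1.8478, q = Δφ/Δψ = 0.6962, d_rh = R√(Δφ²+q²Δλ²) = 10243.57 km
Excess = 10243.57 − 9876.13 = 367.44 ≈ 367 km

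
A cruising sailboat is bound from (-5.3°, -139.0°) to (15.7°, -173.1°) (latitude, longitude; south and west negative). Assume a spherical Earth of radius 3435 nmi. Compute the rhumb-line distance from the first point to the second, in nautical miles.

2384 nmi

Δψ = ln[tan(π/4+φ₂/2)/tan(π/4+φ₁/2)] = +0.3701;  Δφ = +0.3665 rad,  Δλ = -0.5952 rad
q = Δφ/Δψ = 0.9902
d = R·√(Δφ² + q²Δλ²) = 3435·0.69400 = 2384 nmi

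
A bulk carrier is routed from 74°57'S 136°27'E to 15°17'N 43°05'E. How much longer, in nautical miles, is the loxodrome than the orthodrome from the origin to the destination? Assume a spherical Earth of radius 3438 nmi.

304 nmi

Great circle: cos σ = sin φ₁ sin φ₂ + cos φ₁ cos φ₂ cos Δλ,  σ = 1.8434 rad → d_gc = 6337.68 nmi
Rhumb line: Δψ = +2.2942, q = Δφ/Δψ = 0.6865, d_rh = R√(Δφ²+q²Δλ²) = 6641.25 nmi
Excess = 6641.25 − 6337.68 = 303.57 ≈ 304 nmi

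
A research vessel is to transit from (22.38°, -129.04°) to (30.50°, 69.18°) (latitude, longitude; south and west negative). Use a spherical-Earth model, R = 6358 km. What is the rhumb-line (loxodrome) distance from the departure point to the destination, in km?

16080 km

Rhumb course C = atan2(Δλ, Δψ) with Δψ = ln[tan(π/4+φ₂/2)/tan(π/4+φ₁/2)] = +0.1585, Δλ = -2.8236 → C = 273.21°
d = R·|Δφ| / |cos C| = 6358·0.14172 / 0.05604 = 16080 km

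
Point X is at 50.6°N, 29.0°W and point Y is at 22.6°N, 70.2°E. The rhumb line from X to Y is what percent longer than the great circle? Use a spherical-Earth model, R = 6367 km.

5.8%

Great circle: σ = 1.3661 rad → d_gc = Rσ = 8698.0 km
Rhumb: Δφ = -0.4887, Δλ = +1.7314, Δψ = -0.6220, q = Δφ/Δψ = 0.7857 → d_rh = R√(Δφ²+q²Δλ²) = 9203.1 km
Excess = (9203.1 − 8698.0) / 8698.0 = 505.1 / 8698.0 = 5.81% ≈ 5.8%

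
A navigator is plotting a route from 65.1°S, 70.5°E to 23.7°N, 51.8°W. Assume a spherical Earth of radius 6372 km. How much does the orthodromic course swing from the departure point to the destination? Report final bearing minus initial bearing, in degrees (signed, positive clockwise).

+83.9°

At departure: θ₁ = atan2(sin Δλ cos φ₂, cos φ₁ sin φ₂ − sin φ₁ cos φ₂ cos Δλ) = 250.47°
At arrival: θ₂ = atan2(sin Δλ cos φ₁, −cos φ₂ sin φ₁ + sin φ₂ cos φ₁ cos Δλ) = 334.32°
Δθ = θ₂ − θ₁ = +83.9°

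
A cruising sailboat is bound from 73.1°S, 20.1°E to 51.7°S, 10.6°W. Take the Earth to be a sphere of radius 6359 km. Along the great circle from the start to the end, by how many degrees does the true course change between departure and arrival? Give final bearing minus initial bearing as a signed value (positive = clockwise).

At departure: θ₁ = atan2(sin Δλ cos φ₂, cos φ₁ sin φ₂ − sin φ₁ cos φ₂ cos Δλ) = 311.68°
At arrival: θ₂ = atan2(sin Δλ cos φ₁, −cos φ₂ sin φ₁ + sin φ₂ cos φ₁ cos Δλ) = 339.49°
Δθ = θ₂ − θ₁ = +27.8°

+27.8°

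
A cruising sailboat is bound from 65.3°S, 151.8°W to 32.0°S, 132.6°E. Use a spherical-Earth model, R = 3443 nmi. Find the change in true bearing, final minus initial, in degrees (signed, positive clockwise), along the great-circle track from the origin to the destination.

+62.6°

At departure: θ₁ = atan2(sin Δλ cos φ₂, cos φ₁ sin φ₂ − sin φ₁ cos φ₂ cos Δλ) = 267.92°
At arrival: θ₂ = atan2(sin Δλ cos φ₁, −cos φ₂ sin φ₁ + sin φ₂ cos φ₁ cos Δλ) = 330.50°
Δθ = θ₂ − θ₁ = +62.6°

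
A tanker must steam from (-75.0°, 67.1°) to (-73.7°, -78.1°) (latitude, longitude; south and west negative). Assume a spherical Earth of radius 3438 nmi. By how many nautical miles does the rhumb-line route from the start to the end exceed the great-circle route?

Great circle: cos σ = sin φ₁ sin φ₂ + cos φ₁ cos φ₂ cos Δλ,  σ = 0.5207 rad → d_gc = 1790.3 nmi
Rhumb line: Δψ = +0.0842, q = Δφ/Δψ = 0.2696, d_rh = R√(Δφ²+q²Δλ²) = 2350.3 nmi
Excess = 2350.3 − 1790.3 = 560.0 ≈ 560 nmi

560 nmi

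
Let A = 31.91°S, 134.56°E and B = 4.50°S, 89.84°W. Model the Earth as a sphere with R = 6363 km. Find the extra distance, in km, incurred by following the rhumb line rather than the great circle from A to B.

661 km

Great circle: cos σ = sin φ₁ sin φ₂ + cos φ₁ cos φ₂ cos Δλ,  σ = 2.1690 rad → d_gc = 13801.3 km
Rhumb line: Δψ = +0.5096, q = Δφ/Δψ = 0.9388, d_rh = R√(Δφ²+q²Δλ²) = 14462.0 km
Excess = 14462.0 − 13801.3 = 660.7 ≈ 661 km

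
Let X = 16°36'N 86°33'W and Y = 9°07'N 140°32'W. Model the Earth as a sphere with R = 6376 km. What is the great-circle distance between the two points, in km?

5899 km

Haversine: a = sin²(Δφ/2)+cos φ₁ cos φ₂ sin²(Δλ/2) = 0.19917;  σ = 2·atan2(√a,√(1−a))
σ = 53.011° → d = Rσ = 6376·0.92522 = 5899 km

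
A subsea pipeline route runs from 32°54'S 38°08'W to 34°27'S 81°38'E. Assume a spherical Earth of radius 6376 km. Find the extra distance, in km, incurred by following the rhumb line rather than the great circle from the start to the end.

844 km

Great circle: cos σ = sin φ₁ sin φ₂ + cos φ₁ cos φ₂ cos Δλ,  σ = 1.6073 rad → d_gc = 10248.0 km
Rhumb line: Δψ = -0.0325, q = Δφ/Δψ = 0.8321, d_rh = R√(Δφ²+q²Δλ²) = 11092.1 km
Excess = 11092.1 − 10248.0 = 844.1 ≈ 844 km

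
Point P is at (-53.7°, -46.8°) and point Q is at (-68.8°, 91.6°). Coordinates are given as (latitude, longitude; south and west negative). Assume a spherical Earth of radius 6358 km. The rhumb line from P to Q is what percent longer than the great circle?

Great circle: σ = 0.9381 rad → d_gc = Rσ = 5964.7 km
Rhumb: Δφ = -0.2635, Δλ = +2.4155, Δψ = -0.5606, q = Δφ/Δψ = 0.4701 → d_rh = R√(Δφ²+q²Δλ²) = 7412.2 km
Excess = (7412.2 − 5964.7) / 5964.7 = 1447.5 / 5964.7 = 24.27% ≈ 24.3%

24.3%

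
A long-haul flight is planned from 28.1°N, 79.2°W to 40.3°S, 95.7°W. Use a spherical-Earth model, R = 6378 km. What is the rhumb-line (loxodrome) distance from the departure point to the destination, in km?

Rhumb course C = atan2(Δλ, Δψ) with Δψ = ln[tan(π/4+φ₂/2)/tan(π/4+φ₁/2)] = -1.2811, Δλ = -0.2880 → C = 192.67°
d = R·|Δφ| / |cos C| = 6378·1.19381 / 0.97565 = 7804 km

7804 km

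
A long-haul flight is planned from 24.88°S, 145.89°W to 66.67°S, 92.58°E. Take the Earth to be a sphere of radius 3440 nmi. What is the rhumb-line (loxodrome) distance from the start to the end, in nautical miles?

Rhumb course C = atan2(Δλ, Δψ) with Δψ = ln[tan(π/4+φ₂/2)/tan(π/4+φ₁/2)] = -1.1291, Δλ = -2.1211 → C = 241.97°
d = R·|Δφ| / |cos C| = 3440·0.72937 / 0.46990 = 5340 nmi

5340 nmi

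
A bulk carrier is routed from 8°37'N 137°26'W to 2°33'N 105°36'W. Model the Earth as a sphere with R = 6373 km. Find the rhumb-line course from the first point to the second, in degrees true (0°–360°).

100.8°

Meridional parts: M(φ₁)=+0.1510, M(φ₂)=+0.0445 → ΔM = -0.1064;  Δλ = +0.5556 rad
tan C = Δλ / ΔM = -5.2199 → C = 100.85°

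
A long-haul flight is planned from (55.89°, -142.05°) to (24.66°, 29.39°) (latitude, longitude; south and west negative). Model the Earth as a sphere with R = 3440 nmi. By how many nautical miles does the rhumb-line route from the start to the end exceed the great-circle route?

Great circle: cos σ = sin φ₁ sin φ₂ + cos φ₁ cos φ₂ cos Δλ,  σ = 1.7300 rad → d_gc = 5951.1 nmi
Rhumb line: Δψ = -0.7373, q = Δφ/Δψ = 0.7393, d_rh = R√(Δφ²+q²Δλ²) = 7837.2 nmi
Excess = 7837.2 − 5951.1 = 1886.1 ≈ 1886 nmi

1886 nmi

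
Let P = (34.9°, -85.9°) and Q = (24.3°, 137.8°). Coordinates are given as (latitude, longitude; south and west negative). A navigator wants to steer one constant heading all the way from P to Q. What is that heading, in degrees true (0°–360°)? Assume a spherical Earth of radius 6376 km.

Meridional parts: M(φ₁)=+0.6507, M(φ₂)=+0.4374 → ΔM = -0.2133;  Δλ = -2.3789 rad
tan C = Δλ / ΔM = +11.1541 → C = 264.88°

264.9°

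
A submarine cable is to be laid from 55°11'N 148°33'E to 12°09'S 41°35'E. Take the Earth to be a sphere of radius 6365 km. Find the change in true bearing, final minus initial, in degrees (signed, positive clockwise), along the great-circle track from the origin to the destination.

At departure: θ₁ = atan2(sin Δλ cos φ₂, cos φ₁ sin φ₂ − sin φ₁ cos φ₂ cos Δλ) = 276.95°
At arrival: θ₂ = atan2(sin Δλ cos φ₁, −cos φ₂ sin φ₁ + sin φ₂ cos φ₁ cos Δλ) = 215.43°
Δθ = θ₂ − θ₁ = -61.5°

-61.5°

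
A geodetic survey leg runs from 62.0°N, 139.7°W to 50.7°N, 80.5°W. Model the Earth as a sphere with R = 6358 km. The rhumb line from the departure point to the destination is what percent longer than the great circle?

Great circle: σ = 0.5817 rad → d_gc = Rσ = 3698.6 km
Rhumb: Δφ = -0.1972, Δλ = +1.0332, Δψ = -0.3592, q = Δφ/Δψ = 0.5491 → d_rh = R√(Δφ²+q²Δλ²) = 3819.1 km
Excess = (3819.1 − 3698.6) / 3698.6 = 120.5 / 3698.6 = 3.26% ≈ 3.3%

3.3%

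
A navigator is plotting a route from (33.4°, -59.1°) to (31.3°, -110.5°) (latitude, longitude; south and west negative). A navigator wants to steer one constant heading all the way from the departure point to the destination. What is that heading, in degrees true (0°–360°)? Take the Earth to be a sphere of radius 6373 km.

267.2°

Δψ = ln[tan(π/4+φ₂/2)/tan(π/4+φ₁/2)] = -0.0434
Δλ = -0.8971 rad (taken the short way round)
course = atan2(Δλ, Δψ) = 267.23°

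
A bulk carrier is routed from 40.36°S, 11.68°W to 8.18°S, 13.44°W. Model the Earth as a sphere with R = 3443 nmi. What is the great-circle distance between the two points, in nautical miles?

1936 nmi

Haversine: a = sin²(Δφ/2)+cos φ₁ cos φ₂ sin²(Δλ/2) = 0.07699;  σ = 2·atan2(√a,√(1−a))
σ = 32.218° → d = Rσ = 3443·0.56231 = 1936 nmi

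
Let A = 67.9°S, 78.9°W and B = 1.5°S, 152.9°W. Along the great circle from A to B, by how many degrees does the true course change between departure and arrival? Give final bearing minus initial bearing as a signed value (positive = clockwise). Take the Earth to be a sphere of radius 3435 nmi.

At departure: θ₁ = atan2(sin Δλ cos φ₂, cos φ₁ sin φ₂ − sin φ₁ cos φ₂ cos Δλ) = 284.33°
At arrival: θ₂ = atan2(sin Δλ cos φ₁, −cos φ₂ sin φ₁ + sin φ₂ cos φ₁ cos Δλ) = 338.61°
Δθ = θ₂ − θ₁ = +54.3°

+54.3°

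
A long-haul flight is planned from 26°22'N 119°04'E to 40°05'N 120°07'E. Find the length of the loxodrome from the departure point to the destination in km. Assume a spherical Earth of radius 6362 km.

Δψ = ln[tan(π/4+φ₂/2)/tan(π/4+φ₁/2)] = +0.2875;  Δφ = +0.2394 rad,  Δλ = +0.0183 rad
q = Δφ/Δψ = 0.8328
d = R·√(Δφ² + q²Δλ²) = 6362·0.23989 = 1526 km

1526 km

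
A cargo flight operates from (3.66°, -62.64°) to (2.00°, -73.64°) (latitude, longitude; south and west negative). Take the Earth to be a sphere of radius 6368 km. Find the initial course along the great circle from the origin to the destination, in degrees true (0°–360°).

θ = atan2( sin Δλ·cos φ₂ ,  cos φ₁ sin φ₂ − sin φ₁ cos φ₂ cos Δλ )
  = atan2(-0.1907, -0.0278) = 261.71°

261.7°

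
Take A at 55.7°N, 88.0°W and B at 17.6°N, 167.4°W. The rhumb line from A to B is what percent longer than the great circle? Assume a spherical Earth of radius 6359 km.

Great circle: σ = 1.2147 rad → d_gc = Rσ = 7724.4 km
Rhumb: Δφ = -0.6650, Δλ = -1.3858, Δψ = -0.8636, q = Δφ/Δψ = 0.7700 → d_rh = R√(Δφ²+q²Δλ²) = 7995.2 km
Excess = (7995.2 − 7724.4) / 7724.4 = 270.8 / 7724.4 = 3.51% ≈ 3.5%

3.5%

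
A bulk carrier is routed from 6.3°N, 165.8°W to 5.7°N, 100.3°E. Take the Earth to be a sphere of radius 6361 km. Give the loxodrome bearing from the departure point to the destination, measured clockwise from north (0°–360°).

269.6°

Δψ = ln[tan(π/4+φ₂/2)/tan(π/4+φ₁/2)] = -0.0105
Δλ = -1.6389 rad (taken the short way round)
course = atan2(Δλ, Δψ) = 269.63°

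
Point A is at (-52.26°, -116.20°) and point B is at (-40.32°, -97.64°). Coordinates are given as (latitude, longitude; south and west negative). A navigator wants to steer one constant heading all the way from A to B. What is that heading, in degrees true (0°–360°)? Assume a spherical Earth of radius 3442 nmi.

Δψ = ln[tan(π/4+φ₂/2)/tan(π/4+φ₁/2)] = +0.3033
Δλ = +0.3239 rad (taken the short way round)
course = atan2(Δλ, Δψ) = 46.88°

46.9°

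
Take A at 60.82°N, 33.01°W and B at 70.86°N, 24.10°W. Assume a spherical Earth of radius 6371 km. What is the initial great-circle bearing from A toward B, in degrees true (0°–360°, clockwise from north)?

15.9°

θ = atan2( sin Δλ·cos φ₂ ,  cos φ₁ sin φ₂ − sin φ₁ cos φ₂ cos Δλ )
  = atan2(+0.0508, +0.1778) = 15.94°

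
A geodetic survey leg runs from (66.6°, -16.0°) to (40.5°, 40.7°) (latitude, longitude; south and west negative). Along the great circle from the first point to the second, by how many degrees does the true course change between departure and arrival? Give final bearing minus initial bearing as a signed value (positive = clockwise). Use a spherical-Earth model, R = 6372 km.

Initial bearing θ₁ = atan2(sin Δλ cos φ₂, cos φ₁ sin φ₂ − sin φ₁ cos φ₂ cos Δλ) = 101.15°
Final bearing θ₂ = (initial bearing from the destination back to the start) + 180° = 149.17°
Δθ = θ₂ − θ₁ = +48.0°

+48.0°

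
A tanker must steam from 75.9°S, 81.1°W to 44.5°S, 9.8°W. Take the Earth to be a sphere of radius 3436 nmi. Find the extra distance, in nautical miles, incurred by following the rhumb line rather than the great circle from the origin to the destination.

Great circle: cos σ = sin φ₁ sin φ₂ + cos φ₁ cos φ₂ cos Δλ,  σ = 0.7444 rad → d_gc = 2557.7 nmi
Rhumb line: Δψ = +1.2210, q = Δφ/Δψ = 0.4488, d_rh = R√(Δφ²+q²Δλ²) = 2688.6 nmi
Excess = 2688.6 − 2557.7 = 130.9 ≈ 131 nmi

131 nmi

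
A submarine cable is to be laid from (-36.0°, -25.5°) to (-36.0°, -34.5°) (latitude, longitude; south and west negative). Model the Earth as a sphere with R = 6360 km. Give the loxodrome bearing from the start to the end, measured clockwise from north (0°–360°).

270.0°

Δψ = ln[tan(π/4+φ₂/2)/tan(π/4+φ₁/2)] = +0.0000
Δλ = -0.1571 rad (taken the short way round)
course = atan2(Δλ, Δψ) = 270.00°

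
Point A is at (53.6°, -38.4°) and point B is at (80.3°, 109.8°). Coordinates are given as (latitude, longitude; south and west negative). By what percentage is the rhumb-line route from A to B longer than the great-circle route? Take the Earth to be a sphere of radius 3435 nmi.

28.2%

Great circle: σ = 0.7836 rad → d_gc = Rσ = 2691.5 nmi
Rhumb: Δφ = +0.4660, Δλ = +2.5866, Δψ = +1.3545, q = Δφ/Δψ = 0.3440 → d_rh = R√(Δφ²+q²Δλ²) = 3450.5 nmi
Excess = (3450.5 − 2691.5) / 2691.5 = 759.0 / 2691.5 = 28.20% ≈ 28.2%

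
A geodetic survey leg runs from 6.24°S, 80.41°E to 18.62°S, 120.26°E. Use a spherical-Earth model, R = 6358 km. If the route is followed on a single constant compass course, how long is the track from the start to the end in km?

4523 km

Δψ = ln[tan(π/4+φ₂/2)/tan(π/4+φ₁/2)] = -0.2217;  Δφ = -0.2161 rad,  Δλ = +0.6955 rad
q = Δφ/Δψ = 0.9745
d = R·√(Δφ² + q²Δλ²) = 6358·0.71137 = 4523 km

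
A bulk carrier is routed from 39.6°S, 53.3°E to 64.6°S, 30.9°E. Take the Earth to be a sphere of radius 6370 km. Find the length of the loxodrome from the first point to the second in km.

3147 km

Δψ = ln[tan(π/4+φ₂/2)/tan(π/4+φ₁/2)] = -0.7362;  Δφ = -0.4363 rad,  Δλ = -0.3910 rad
q = Δφ/Δψ = 0.5927
d = R·√(Δφ² + q²Δλ²) = 6370·0.49404 = 3147 km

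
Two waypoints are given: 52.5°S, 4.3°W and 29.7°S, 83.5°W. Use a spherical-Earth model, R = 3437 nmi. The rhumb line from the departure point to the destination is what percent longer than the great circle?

Great circle: σ = 1.0562 rad → d_gc = Rσ = 3630.3 nmi
Rhumb: Δφ = +0.3979, Δλ = -1.3823, Δψ = +0.5371, q = Δφ/Δψ = 0.7408 → d_rh = R√(Δφ²+q²Δλ²) = 3776.1 nmi
Excess = (3776.1 − 3630.3) / 3630.3 = 145.8 / 3630.3 = 4.02% ≈ 4.0%

4.0%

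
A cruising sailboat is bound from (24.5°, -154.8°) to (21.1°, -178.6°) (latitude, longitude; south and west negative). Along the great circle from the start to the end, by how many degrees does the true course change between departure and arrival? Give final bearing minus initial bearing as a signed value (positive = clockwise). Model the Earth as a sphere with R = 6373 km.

Initial bearing θ₁ = atan2(sin Δλ cos φ₂, cos φ₁ sin φ₂ − sin φ₁ cos φ₂ cos Δλ) = 265.99°
Final bearing θ₂ = (initial bearing from the destination back to the start) + 180° = 256.65°
Δθ = θ₂ − θ₁ = -9.3°

-9.3°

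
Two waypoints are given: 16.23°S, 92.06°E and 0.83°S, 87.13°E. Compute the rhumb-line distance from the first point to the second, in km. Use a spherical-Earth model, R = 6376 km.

1797 km

Rhumb course C = atan2(Δλ, Δψ) with Δψ = ln[tan(π/4+φ₂/2)/tan(π/4+φ₁/2)] = +0.2726, Δλ = -0.0860 → C = 342.48°
d = R·|Δφ| / |cos C| = 6376·0.26878 / 0.95364 = 1797 km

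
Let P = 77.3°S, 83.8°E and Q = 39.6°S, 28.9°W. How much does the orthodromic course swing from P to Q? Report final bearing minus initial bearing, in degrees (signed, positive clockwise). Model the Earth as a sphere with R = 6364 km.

+107.1°

At departure: θ₁ = atan2(sin Δλ cos φ₂, cos φ₁ sin φ₂ − sin φ₁ cos φ₂ cos Δλ) = 238.82°
At arrival: θ₂ = atan2(sin Δλ cos φ₁, −cos φ₂ sin φ₁ + sin φ₂ cos φ₁ cos Δλ) = 345.87°
Δθ = θ₂ − θ₁ = +107.1°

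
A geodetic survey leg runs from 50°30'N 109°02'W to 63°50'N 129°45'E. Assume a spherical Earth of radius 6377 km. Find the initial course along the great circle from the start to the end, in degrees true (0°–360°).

θ = atan2( sin Δλ·cos φ₂ ,  cos φ₁ sin φ₂ − sin φ₁ cos φ₂ cos Δλ )
  = atan2(-0.3771, +0.7472) = 333.22°

333.2°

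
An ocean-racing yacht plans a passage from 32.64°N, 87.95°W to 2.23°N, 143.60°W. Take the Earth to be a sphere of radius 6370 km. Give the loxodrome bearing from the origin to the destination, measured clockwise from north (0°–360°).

Δψ = ln[tan(π/4+φ₂/2)/tan(π/4+φ₁/2)] = -0.5643
Δλ = -0.9713 rad (taken the short way round)
course = atan2(Δλ, Δψ) = 239.84°

239.8°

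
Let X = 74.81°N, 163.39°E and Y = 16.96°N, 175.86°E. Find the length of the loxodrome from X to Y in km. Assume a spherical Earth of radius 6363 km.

6476 km

Δψ = ln[tan(π/4+φ₂/2)/tan(π/4+φ₁/2)] = -1.7144;  Δφ = -1.0097 rad,  Δλ = +0.2176 rad
q = Δφ/Δψ = 0.5889
d = R·√(Δφ² + q²Δλ²) = 6363·1.01778 = 6476 km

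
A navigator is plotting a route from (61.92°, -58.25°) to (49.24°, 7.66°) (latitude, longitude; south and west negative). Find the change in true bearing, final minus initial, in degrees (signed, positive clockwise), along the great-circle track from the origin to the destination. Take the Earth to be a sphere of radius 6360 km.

+56.6°

At departure: θ₁ = atan2(sin Δλ cos φ₂, cos φ₁ sin φ₂ − sin φ₁ cos φ₂ cos Δλ) = 78.49°
At arrival: θ₂ = atan2(sin Δλ cos φ₁, −cos φ₂ sin φ₁ + sin φ₂ cos φ₁ cos Δλ) = 135.05°
Δθ = θ₂ − θ₁ = +56.6°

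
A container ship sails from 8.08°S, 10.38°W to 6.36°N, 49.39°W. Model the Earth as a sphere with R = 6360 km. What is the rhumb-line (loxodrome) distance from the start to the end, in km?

Rhumb course C = atan2(Δλ, Δψ) with Δψ = ln[tan(π/4+φ₂/2)/tan(π/4+φ₁/2)] = +0.2527, Δλ = -0.6809 → C = 290.36°
d = R·|Δφ| / |cos C| = 6360·0.25203 / 0.34799 = 4606 km

4606 km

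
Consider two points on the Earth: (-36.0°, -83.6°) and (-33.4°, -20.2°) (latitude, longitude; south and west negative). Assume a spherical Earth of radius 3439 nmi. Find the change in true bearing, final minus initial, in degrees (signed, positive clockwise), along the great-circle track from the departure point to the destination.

Initial bearing θ₁ = atan2(sin Δλ cos φ₂, cos φ₁ sin φ₂ − sin φ₁ cos φ₂ cos Δλ) = 106.82°
Final bearing θ₂ = (initial bearing from the destination back to the start) + 180° = 68.07°
Δθ = θ₂ − θ₁ = -38.8°

-38.8°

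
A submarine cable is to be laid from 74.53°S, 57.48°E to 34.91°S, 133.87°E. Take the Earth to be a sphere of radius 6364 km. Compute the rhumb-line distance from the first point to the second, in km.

Δψ = ln[tan(π/4+φ₂/2)/tan(π/4+φ₁/2)] = +1.3455;  Δφ = +0.6915 rad,  Δλ = +1.3333 rad
q = Δφ/Δψ = 0.5140
d = R·√(Δφ² + q²Δλ²) = 6364·0.97351 = 6195 km

6195 km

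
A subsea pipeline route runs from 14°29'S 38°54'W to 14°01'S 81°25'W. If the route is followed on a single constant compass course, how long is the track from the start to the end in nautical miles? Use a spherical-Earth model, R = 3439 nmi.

Δψ = ln[tan(π/4+φ₂/2)/tan(π/4+φ₁/2)] = +0.0084;  Δφ = +0.0081 rad,  Δλ = -0.7421 rad
q = Δφ/Δψ = 0.9692
d = R·√(Δφ² + q²Δλ²) = 3439·0.71927 = 2474 nmi

2474 nmi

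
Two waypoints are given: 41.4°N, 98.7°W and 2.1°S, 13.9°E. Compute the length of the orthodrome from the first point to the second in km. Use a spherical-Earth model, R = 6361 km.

12012 km

Haversine: a = sin²(Δφ/2)+cos φ₁ cos φ₂ sin²(Δλ/2) = 0.65615;  σ = 2·atan2(√a,√(1−a))
σ = 108.198° → d = Rσ = 6361·1.88841 = 12012 km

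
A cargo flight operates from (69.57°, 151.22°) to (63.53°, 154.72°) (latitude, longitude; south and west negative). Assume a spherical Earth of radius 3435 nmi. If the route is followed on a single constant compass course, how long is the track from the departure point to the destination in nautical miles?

372 nmi

Δψ = ln[tan(π/4+φ₂/2)/tan(π/4+φ₁/2)] = -0.2663;  Δφ = -0.1054 rad,  Δλ = +0.0611 rad
q = Δφ/Δψ = 0.3958
d = R·√(Δφ² + q²Δλ²) = 3435·0.10815 = 372 nmi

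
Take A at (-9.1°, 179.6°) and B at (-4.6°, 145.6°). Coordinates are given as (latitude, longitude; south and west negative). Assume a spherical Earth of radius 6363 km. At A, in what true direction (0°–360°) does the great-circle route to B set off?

275.3°

N = sin Δλ·cos φ₂ = -0.5574;  D = cos φ₁ sin φ₂ − sin φ₁ cos φ₂ cos Δλ = +0.0515
initial course = atan2(N, D) = 275.28°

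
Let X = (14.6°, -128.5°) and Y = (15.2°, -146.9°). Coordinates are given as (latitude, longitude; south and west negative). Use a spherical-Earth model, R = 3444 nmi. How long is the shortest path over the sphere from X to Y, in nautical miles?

Haversine: a = sin²(Δφ/2)+cos φ₁ cos φ₂ sin²(Δλ/2) = 0.02390;  σ = 2·atan2(√a,√(1−a))
σ = 17.786° → d = Rσ = 3444·0.31043 = 1069 nmi

1069 nmi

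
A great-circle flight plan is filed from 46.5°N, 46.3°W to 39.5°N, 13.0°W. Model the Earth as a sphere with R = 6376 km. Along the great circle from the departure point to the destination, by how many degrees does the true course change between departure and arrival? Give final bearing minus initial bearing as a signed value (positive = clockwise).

At departure: θ₁ = atan2(sin Δλ cos φ₂, cos φ₁ sin φ₂ − sin φ₁ cos φ₂ cos Δλ) = 94.05°
At arrival: θ₂ = atan2(sin Δλ cos φ₁, −cos φ₂ sin φ₁ + sin φ₂ cos φ₁ cos Δλ) = 117.14°
Δθ = θ₂ − θ₁ = +23.1°

+23.1°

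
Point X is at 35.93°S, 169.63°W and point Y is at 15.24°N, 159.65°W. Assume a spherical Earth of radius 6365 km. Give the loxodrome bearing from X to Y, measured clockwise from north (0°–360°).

Δψ = ln[tan(π/4+φ₂/2)/tan(π/4+φ₁/2)] = +0.9419
Δλ = +0.1742 rad (taken the short way round)
course = atan2(Δλ, Δψ) = 10.48°

10.5°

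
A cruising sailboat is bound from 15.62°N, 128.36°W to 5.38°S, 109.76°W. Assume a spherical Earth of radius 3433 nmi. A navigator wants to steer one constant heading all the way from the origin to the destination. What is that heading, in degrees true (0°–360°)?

138.7°

Meridional parts: M(φ₁)=+0.2761, M(φ₂)=-0.0940 → ΔM = -0.3701;  Δλ = +0.3246 rad
tan C = Δλ / ΔM = -0.8771 → C = 138.74°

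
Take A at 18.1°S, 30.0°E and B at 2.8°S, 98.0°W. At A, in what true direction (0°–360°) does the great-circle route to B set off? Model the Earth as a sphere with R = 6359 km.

253.2°

N = sin Δλ·cos φ₂ = -0.7871;  D = cos φ₁ sin φ₂ − sin φ₁ cos φ₂ cos Δλ = -0.2375
initial course = atan2(N, D) = 253.21°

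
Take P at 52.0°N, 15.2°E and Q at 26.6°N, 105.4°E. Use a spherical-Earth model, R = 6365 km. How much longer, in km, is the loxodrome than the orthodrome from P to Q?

Great circle: cos σ = sin φ₁ sin φ₂ + cos φ₁ cos φ₂ cos Δλ,  σ = 1.2122 rad → d_gc = 7715.9 km
Rhumb line: Δψ = -0.5843, q = Δφ/Δψ = 0.7588, d_rh = R√(Δφ²+q²Δλ²) = 8109.7 km
Excess = 8109.7 − 7715.9 = 393.8 ≈ 394 km

394 km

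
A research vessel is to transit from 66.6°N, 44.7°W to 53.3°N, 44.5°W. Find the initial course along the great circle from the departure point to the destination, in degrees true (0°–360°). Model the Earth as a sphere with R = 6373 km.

179.5°

N = sin Δλ·cos φ₂ = +0.0021;  D = cos φ₁ sin φ₂ − sin φ₁ cos φ₂ cos Δλ = -0.2300
initial course = atan2(N, D) = 179.48°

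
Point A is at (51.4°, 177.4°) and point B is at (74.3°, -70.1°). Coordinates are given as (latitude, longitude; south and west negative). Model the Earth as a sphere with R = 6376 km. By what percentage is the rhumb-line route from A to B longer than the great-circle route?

14.7%

Great circle: σ = 0.8124 rad → d_gc = Rσ = 5179.9 km
Rhumb: Δφ = +0.3997, Δλ = +1.9635, Δψ = +0.9322, q = Δφ/Δψ = 0.4288 → d_rh = R√(Δφ²+q²Δλ²) = 5942.0 km
Excess = (5942.0 − 5179.9) / 5179.9 = 762.1 / 5179.9 = 14.71% ≈ 14.7%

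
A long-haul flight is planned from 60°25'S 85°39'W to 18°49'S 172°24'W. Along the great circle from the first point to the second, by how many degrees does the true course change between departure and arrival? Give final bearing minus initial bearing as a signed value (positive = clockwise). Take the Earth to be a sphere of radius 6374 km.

+65.6°

At departure: θ₁ = atan2(sin Δλ cos φ₂, cos φ₁ sin φ₂ − sin φ₁ cos φ₂ cos Δλ) = 263.21°
At arrival: θ₂ = atan2(sin Δλ cos φ₁, −cos φ₂ sin φ₁ + sin φ₂ cos φ₁ cos Δλ) = 328.81°
Δθ = θ₂ − θ₁ = +65.6°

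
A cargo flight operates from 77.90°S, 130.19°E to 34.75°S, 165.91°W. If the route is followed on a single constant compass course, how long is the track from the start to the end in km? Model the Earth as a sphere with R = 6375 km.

Δψ = ln[tan(π/4+φ₂/2)/tan(π/4+φ₁/2)] = +1.5969;  Δφ = +0.7531 rad,  Δλ = +1.1153 rad
q = Δφ/Δψ = 0.4716
d = R·√(Δφ² + q²Δλ²) = 6375·0.91859 = 5856 km

5856 km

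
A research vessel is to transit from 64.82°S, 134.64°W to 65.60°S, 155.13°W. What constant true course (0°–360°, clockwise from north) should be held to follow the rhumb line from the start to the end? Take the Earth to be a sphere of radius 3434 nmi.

Meridional parts: M(φ₁)=-1.4990, M(φ₂)=-1.5315 → ΔM = -0.0325;  Δλ = -0.3576 rad
tan C = Δλ / ΔM = +11.0136 → C = 264.81°

264.8°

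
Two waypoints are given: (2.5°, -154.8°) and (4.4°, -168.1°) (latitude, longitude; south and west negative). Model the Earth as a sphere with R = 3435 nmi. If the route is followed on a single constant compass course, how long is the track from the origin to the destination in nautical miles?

804 nmi

Δψ = ln[tan(π/4+φ₂/2)/tan(π/4+φ₁/2)] = +0.0332;  Δφ = +0.0332 rad,  Δλ = -0.2321 rad
q = Δφ/Δψ = 0.9981
d = R·√(Δφ² + q²Δλ²) = 3435·0.23406 = 804 nmi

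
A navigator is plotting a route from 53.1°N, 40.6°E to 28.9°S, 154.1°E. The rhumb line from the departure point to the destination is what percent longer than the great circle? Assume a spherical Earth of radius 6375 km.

Great circle: σ = 2.2094 rad → d_gc = Rσ = 14084.9 km
Rhumb: Δφ = -1.4312, Δλ = +1.9809, Δψ = -1.6250, q = Δφ/Δψ = 0.8807 → d_rh = R√(Δφ²+q²Δλ²) = 14385.6 km
Excess = (14385.6 − 14084.9) / 14084.9 = 300.7 / 14084.9 = 2.13% ≈ 2.1%

2.1%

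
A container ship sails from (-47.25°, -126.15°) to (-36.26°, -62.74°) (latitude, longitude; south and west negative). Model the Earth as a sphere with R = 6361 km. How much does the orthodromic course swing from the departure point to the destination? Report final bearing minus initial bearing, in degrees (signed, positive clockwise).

-44.9°

At departure: θ₁ = atan2(sin Δλ cos φ₂, cos φ₁ sin φ₂ − sin φ₁ cos φ₂ cos Δλ) = 100.72°
At arrival: θ₂ = atan2(sin Δλ cos φ₁, −cos φ₂ sin φ₁ + sin φ₂ cos φ₁ cos Δλ) = 55.81°
Δθ = θ₂ − θ₁ = -44.9°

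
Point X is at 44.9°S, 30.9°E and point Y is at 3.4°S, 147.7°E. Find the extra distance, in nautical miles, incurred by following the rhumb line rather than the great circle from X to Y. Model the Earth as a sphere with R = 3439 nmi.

Great circle: cos σ = sin φ₁ sin φ₂ + cos φ₁ cos φ₂ cos Δλ,  σ = 1.8514 rad → d_gc = 6367.0 nmi
Rhumb line: Δψ = +0.8195, q = Δφ/Δψ = 0.8838, d_rh = R√(Δφ²+q²Δλ²) = 6678.0 nmi
Excess = 6678.0 − 6367.0 = 311.0 ≈ 311 nmi

311 nmi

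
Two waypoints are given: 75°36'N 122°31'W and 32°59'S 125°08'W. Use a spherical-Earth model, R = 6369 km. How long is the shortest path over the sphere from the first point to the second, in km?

12072 km

cos σ = sin φ₁ sin φ₂ + cos φ₁ cos φ₂ cos Δλ
      = sin(75.60°)sin(-32.98°) + cos(75.60°)cos(-32.98°)cos(-2.62°) = -0.3189
σ = 108.596° → d = Rσ = 6369·1.89537 = 12072 km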